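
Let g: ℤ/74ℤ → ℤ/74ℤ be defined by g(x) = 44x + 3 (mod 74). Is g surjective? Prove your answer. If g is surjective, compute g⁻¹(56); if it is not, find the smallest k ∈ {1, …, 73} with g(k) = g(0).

37

Recall that surjectivity means every element of the codomain has a preimage under g.
Since gcd(44, 74) = 2, we have 44x ≡ 0 (mod 2) for all x, so g(x) ≡ 1 (mod 2).
But 0 ≢ 1 (mod 2), so 0 ∈ ℤ/74ℤ has no preimage. Thus g is not surjective.
Since g is not surjective, we find the least positive k with g(k) = g(0): this means 44k ≡ 0 (mod 74), i.e. 74 ∣ 44k. Since gcd(44, 74) = 2, dividing through by 2 this holds exactly when 37 ∣ 22k, and as gcd(22, 37) = 1, exactly when 37 ∣ k.
The smallest positive such k is 37.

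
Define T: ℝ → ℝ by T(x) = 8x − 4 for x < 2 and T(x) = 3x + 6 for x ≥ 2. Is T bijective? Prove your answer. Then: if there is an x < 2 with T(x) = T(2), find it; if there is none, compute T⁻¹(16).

Both pieces are strictly increasing (slopes 8 and 3), so each is injective on its own interval.
The left piece maps (−∞, 2) onto (−∞, 12); the right piece maps [2, ∞) onto [12, ∞).
Since 12 = 12, the images partition ℝ: T is injective and surjective, hence bijective.
Because the two images are disjoint, no x < 2 has T(x) = T(2), so we compute T⁻¹(16): 16 lies in [12, ∞), so solve 3x + 6 = 16: x = (16 − 6)/3 = 10/3.

10/3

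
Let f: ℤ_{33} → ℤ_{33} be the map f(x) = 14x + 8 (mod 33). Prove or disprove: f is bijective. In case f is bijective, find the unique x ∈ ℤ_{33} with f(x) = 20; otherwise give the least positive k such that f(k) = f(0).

Recall: f is injective if f(s) = f(t) implies s = t.
Suppose f(s) = f(t) in ℤ_{33}. Then 14s + 8 ≡ 14t + 8 (mod 33), so 14(s − t) ≡ 0 (mod 33).
Since gcd(14, 33) = 1, 14 is invertible modulo 33, thus s − t ≡ 0 (mod 33), i.e. s = t.
We now compute 14⁻¹ mod 33 explicitly. Euclid's algorithm: 33 = 2·14 + 5, 14 = 2·5 + 4, 5 = 1·4 + 1; back-substituting gives 1 = 26·14 − 11·33, so 14⁻¹ ≡ 26 (mod 33).
Then y ↦ 26(y − 8) is a two-sided inverse to f, so every y ∈ ℤ_{33} has a preimage.
So f is bijective.
Since f is bijective, we compute f⁻¹(20): solve 14x + 8 ≡ 20 (mod 33), i.e. 14x ≡ 12 (mod 33).
Multiplying by 14⁻¹ = 26 gives x ≡ 26·12 = 312 = 9·33 + 15 ≡ 15 (mod 33).
Check: f(15) = 14·15 + 8 = 218 = 6·33 + 20 ≡ 20 (mod 33).

15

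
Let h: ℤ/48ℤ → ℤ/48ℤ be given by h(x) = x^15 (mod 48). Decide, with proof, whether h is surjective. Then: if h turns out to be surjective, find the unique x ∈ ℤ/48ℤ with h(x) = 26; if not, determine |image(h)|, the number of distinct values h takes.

27

h(0) = 0^15 = 0.
h(6): Repeated squaring mod 48: 6^1 ≡ 6, 6^2 ≡ 6² = 36, 6^4 ≡ 36² = 1296 ≡ 0, 6^8 ≡ 0² = 0. Since 15 = 8 + 4 + 2 + 1, 6^15 ≡ 0·0·36·6: 0·0 = 0, then 0·36 = 0, then 0·6 = 0. So 6^15 ≡ 0 (mod 48).
So h(0) = h(6) = 0 while 0 ≠ 6, hence h is not injective.
A non-injective map from the 48-element set ℤ/48ℤ to itself takes at most 47 distinct values, so it cannot be surjective. Therefore h is not surjective.
Since h is not surjective, we determine |image(h)|. Computing x^15 mod 48 for each x (by repeated squaring, reducing mod 48 at every step), the values h(0), h(1), …, h(47) are: 0, 1, 32, 27, 16, 29, 0, 7, 32, 9, 16, 35, 0, 37, 32, 15, 16, 17, 0, 43, 32, 45, 16, 23, 0, 25, 32, 3, 16, 5, 0, 31, 32, 33, 16, 11, 0, 13, 32, 39, 16, 41, 0, 19, 32, 21, 16, 47.
The distinct values are {0, 1, 3, 5, 7, 9, 11, 13, 15, 16, 17, 19, 21, 23, 25, 27, 29, 31, 32, 33, 35, 37, 39, 41, 43, 45, 47}; there are 27 of them.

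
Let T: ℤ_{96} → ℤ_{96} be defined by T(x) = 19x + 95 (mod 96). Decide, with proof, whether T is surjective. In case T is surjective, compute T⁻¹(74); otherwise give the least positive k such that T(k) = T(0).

9

Recall that surjectivity means every element of the codomain has a preimage under T.
Since gcd(19, 96) = 1, 19 is invertible modulo 96. Euclid's algorithm: 96 = 5·19 + 1; back-substituting gives 1 = 91·19 − 18·96, so 19⁻¹ ≡ 91 (mod 96).
For any y ∈ ℤ_{96}, x = 91(y − 95) mod 96 satisfies T(x) = 19·91(y − 95) + 95 ≡ y (since 19·91 ≡ 1 mod 96). So every y has a preimage.
Thus T is surjective.
Since T is surjective, we find T⁻¹(74): we need 19x ≡ 74 − 95 ≡ 75 (mod 96). Using 19⁻¹ = 91: x ≡ 91·75 = 6825 = 71·96 + 9, so x = 9.
Check: T(9) = 19·9 + 95 = 266 = 2·96 + 74 ≡ 74 (mod 96).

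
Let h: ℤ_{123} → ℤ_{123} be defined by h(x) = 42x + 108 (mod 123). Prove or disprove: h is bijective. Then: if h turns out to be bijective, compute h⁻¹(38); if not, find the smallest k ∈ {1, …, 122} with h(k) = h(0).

41

By definition, h is injective when h(a) = h(b) forces a = b.
We have gcd(42, 123) = 3 > 1. Taking a = 0 and b = 41: h(0) = 108 and h(41) = 42·41 + 108 = 1830 ≡ 108 (mod 123).
So h(0) = h(41) while 0 ≠ 41, so h is not injective, hence not bijective.
Since h is not bijective, we find the least positive k with h(k) = h(0): this means 42k ≡ 0 (mod 123), i.e. 123 ∣ 42k. Since gcd(42, 123) = 3, dividing through by 3 this holds exactly when 41 ∣ 14k, and as gcd(14, 41) = 1, exactly when 41 ∣ k.
The smallest positive such k is 41.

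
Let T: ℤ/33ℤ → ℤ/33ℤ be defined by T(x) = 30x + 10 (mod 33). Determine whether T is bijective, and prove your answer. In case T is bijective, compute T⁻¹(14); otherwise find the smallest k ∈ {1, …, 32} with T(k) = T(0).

We have gcd(30, 33) = 3 > 1. Taking s = 0 and t = 11: T(0) = 10 and T(11) = 30·11 + 10 = 340 ≡ 10 (mod 33).
So T(0) = T(11) while 0 ≠ 11, hence T is not injective, hence not bijective.
Since T is not bijective, we find the least positive k with T(k) = T(0): this means 30k ≡ 0 (mod 33), i.e. 33 ∣ 30k. Since gcd(30, 33) = 3, dividing through by 3 this holds exactly when 11 ∣ 10k, and as gcd(10, 11) = 1, exactly when 11 ∣ k.
The smallest positive such k is 11.

11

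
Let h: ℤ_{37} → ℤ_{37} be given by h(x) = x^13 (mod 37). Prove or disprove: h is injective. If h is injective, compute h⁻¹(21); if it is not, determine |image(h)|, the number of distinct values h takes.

25

Since 37 is prime, the nonzero elements of ℤ_{37} form a cyclic group of order 36.
As gcd(13, 36) = 1, raising to the 13th power is a bijection on this group: if a^13 ≡ b^13 then (ab^{−1})^13 = 1, and the only element of order dividing gcd(13, 36) = 1 is 1, so a = b.
With h(0) = 0 this makes h injective on all of ℤ_{37}, hence bijective (finite equal-size domain and codomain). In particular h is injective.
Since h is injective, we find the preimage of 21. The inverse of x ↦ x^13 on (ℤ_{37})^× is x ↦ x^25, because 13·25 = 325 = 9·36 + 1 ≡ 1 (mod 36) and x^{36} = 1 for x ≠ 0 (Fermat). So h⁻¹(21) = 21^25 mod 37.
Repeated squaring mod 37: 21^1 ≡ 21, 21^2 ≡ 21² = 441 ≡ 34, 21^4 ≡ 34² = 1156 ≡ 9, 21^8 ≡ 9² = 81 ≡ 7, 21^16 ≡ 7² = 49 ≡ 12. Since 25 = 16 + 8 + 1, 21^25 ≡ 12·7·21: 12·7 = 84 ≡ 10, then 10·21 = 210 ≡ 25. So 21^25 ≡ 25 (mod 37).
Hence h⁻¹(21) = 25.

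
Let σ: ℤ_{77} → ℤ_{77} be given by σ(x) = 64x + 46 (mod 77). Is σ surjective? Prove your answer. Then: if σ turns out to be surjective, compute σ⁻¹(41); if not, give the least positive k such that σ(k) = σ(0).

Since gcd(64, 77) = 1, 64 is invertible modulo 77. Euclid's algorithm: 77 = 1·64 + 13, 64 = 4·13 + 12, 13 = 1·12 + 1; back-substituting gives 1 = 71·64 − 59·77, so 64⁻¹ ≡ 71 (mod 77).
Then y ↦ 71(y − 46) is a two-sided inverse to σ, so every y ∈ ℤ_{77} has a preimage.
Thus σ is surjective.
Since σ is surjective, we compute σ⁻¹(41): solve 64x + 46 ≡ 41 (mod 77), i.e. 64x ≡ 72 (mod 77).
Multiplying by 64⁻¹ = 71 gives x ≡ 71·72 = 5112 = 66·77 + 30 ≡ 30 (mod 77).
Check: σ(30) = 64·30 + 46 = 1966 = 25·77 + 41 ≡ 41 (mod 77).

30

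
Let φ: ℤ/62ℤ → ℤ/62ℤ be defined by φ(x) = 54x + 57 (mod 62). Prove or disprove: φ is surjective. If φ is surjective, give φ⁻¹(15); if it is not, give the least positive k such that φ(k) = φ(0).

Since gcd(54, 62) = 2, we have 54x ≡ 0 (mod 2) for all x, so φ(x) ≡ 1 (mod 2).
But 0 ≢ 1 (mod 2), so 0 ∈ ℤ/62ℤ has no preimage. So φ is not surjective.
Since φ is not surjective, we find the least positive k with φ(k) = φ(0): this means 54k ≡ 0 (mod 62), i.e. 62 ∣ 54k. Since gcd(54, 62) = 2, dividing through by 2 this holds exactly when 31 ∣ 27k, and as gcd(27, 31) = 1, exactly when 31 ∣ k.
The smallest positive such k is 31.

31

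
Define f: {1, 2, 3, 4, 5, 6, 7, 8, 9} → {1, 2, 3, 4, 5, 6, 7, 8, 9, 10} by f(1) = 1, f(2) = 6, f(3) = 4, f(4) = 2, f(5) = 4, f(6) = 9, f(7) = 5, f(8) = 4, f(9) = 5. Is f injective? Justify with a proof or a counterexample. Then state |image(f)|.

6

f(3) = 4 = f(5) with 3 ≠ 5, so f is not injective.
The image of f is {1, 2, 4, 5, 6, 9}, which has 6 elements.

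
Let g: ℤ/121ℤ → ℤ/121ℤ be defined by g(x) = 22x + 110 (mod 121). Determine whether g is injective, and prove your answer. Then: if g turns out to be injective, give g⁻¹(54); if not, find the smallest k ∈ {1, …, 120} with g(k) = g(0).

11

We have gcd(22, 121) = 11 > 1. Taking u = 0 and v = 11: g(0) = 110 and g(11) = 22·11 + 110 = 352 ≡ 110 (mod 121).
So g(0) = g(11) while 0 ≠ 11, hence g is not injective.
Since g is not injective, we find the least positive k with g(k) = g(0): this means 22k ≡ 0 (mod 121), i.e. 121 ∣ 22k. Since gcd(22, 121) = 11, dividing through by 11 this holds exactly when 11 ∣ 2k, and as gcd(2, 11) = 1, exactly when 11 ∣ k.
The smallest positive such k is 11.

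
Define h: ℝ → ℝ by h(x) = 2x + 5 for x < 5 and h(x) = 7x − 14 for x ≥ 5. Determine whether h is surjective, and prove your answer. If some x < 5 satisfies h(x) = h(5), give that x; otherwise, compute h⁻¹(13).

Both pieces are strictly increasing (slopes 2 and 7), so each is injective on its own interval.
The left piece maps (−∞, 5) onto (−∞, 15); the right piece maps [5, ∞) onto [21, ∞).
The union (−∞, 15) ∪ [21, ∞) omits the interval between 15 and 21; in particular 15 has no preimage. So h is not surjective.
Because the two images are disjoint, no x < 5 has h(x) = h(5), so we compute h⁻¹(13): 13 lies in (−∞, 15), so solve 2x + 5 = 13: x = (13 − 5)/2 = 4.

4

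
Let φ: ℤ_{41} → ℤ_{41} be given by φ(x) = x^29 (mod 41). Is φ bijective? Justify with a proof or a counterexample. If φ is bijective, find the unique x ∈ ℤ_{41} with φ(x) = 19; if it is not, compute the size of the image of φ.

35

Since 41 is prime, the nonzero elements of ℤ_{41} form a cyclic group of order 40.
As gcd(29, 40) = 1, raising to the 29th power is a bijection on this group: if a^29 ≡ b^29 then (ab^{−1})^29 = 1, and the only element of order dividing gcd(29, 40) = 1 is 1, so a = b.
With φ(0) = 0 this makes φ injective on all of ℤ_{41}, hence bijective (finite equal-size domain and codomain). In particular φ is bijective.
Since φ is bijective, we find the preimage of 19. The inverse of x ↦ x^29 on (ℤ_{41})^× is x ↦ x^29, because 29·29 = 841 = 21·40 + 1 ≡ 1 (mod 40) and x^{40} = 1 for x ≠ 0 (Fermat). So φ⁻¹(19) = 19^29 mod 41.
Repeated squaring mod 41: 19^1 ≡ 19, 19^2 ≡ 19² = 361 ≡ 33, 19^4 ≡ 33² = 1089 ≡ 23, 19^8 ≡ 23² = 529 ≡ 37, 19^16 ≡ 37² = 1369 ≡ 16. Since 29 = 16 + 8 + 4 + 1, 19^29 ≡ 16·37·23·19: 16·37 = 592 ≡ 18, then 18·23 = 414 ≡ 4, then 4·19 = 76 ≡ 35. So 19^29 ≡ 35 (mod 41).
Hence φ⁻¹(19) = 35.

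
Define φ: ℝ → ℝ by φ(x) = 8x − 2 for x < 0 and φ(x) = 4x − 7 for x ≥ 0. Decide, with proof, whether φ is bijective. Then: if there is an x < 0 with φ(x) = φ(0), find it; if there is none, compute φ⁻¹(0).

Both pieces are strictly increasing (slopes 8 and 4), so each is injective on its own interval.
The left piece maps (−∞, 0) onto (−∞, −2); the right piece maps [0, ∞) onto [−7, ∞).
These images overlap. In particular φ(0) = −7 (right piece), and solving 8x − 2 = −7 on the left piece gives x = −5/8 < 0.
So φ(−5/8) = φ(0) with −5/8 ≠ 0, and φ is not injective, hence not bijective. This x = −5/8 is the requested value below 0.

-5/8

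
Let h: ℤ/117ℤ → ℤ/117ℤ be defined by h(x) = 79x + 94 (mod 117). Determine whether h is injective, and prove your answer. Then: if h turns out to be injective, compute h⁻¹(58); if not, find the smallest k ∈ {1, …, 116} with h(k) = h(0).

By definition, h is injective if h(s) = h(t) implies s = t.
Suppose h(s) = h(t) in ℤ/117ℤ. Then 79s + 94 ≡ 79t + 94 (mod 117), hence 79(s − t) ≡ 0 (mod 117).
Since gcd(79, 117) = 1, 79 is invertible modulo 117, thus s − t ≡ 0 (mod 117), i.e. s = t.
Thus h is injective.
We now compute 79⁻¹ mod 117 explicitly. Euclid's algorithm: 117 = 1·79 + 38, 79 = 2·38 + 3, 38 = 12·3 + 2, 3 = 1·2 + 1; back-substituting gives 1 = 40·79 − 27·117, so 79⁻¹ ≡ 40 (mod 117).
Since h is injective, we find h⁻¹(58): we need 79x ≡ 58 − 94 ≡ 81 (mod 117). Using 79⁻¹ = 40: x ≡ 40·81 = 3240 = 27·117 + 81, so x = 81.
Check: h(81) = 79·81 + 94 = 6493 = 55·117 + 58 ≡ 58 (mod 117).

81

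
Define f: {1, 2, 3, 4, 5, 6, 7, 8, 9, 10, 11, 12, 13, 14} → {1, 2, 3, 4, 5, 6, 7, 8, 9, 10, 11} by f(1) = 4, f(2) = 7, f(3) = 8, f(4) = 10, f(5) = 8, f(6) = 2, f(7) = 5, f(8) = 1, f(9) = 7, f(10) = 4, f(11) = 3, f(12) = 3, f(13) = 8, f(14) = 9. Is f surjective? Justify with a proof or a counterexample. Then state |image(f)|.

9

No element maps to 6, so f is not surjective.
The image of f is {1, 2, 3, 4, 5, 7, 8, 9, 10}, which has 9 elements.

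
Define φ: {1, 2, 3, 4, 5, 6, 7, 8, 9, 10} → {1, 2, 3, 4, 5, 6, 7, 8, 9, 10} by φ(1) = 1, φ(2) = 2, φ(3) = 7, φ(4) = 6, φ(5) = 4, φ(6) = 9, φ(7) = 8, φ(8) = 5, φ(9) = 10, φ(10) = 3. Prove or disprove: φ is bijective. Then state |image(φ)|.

The values 1, 2, 7, 6, 4, 9, 8, 5, 10, 3 are a permutation of {1, 2, 3, 4, 5, 6, 7, 8, 9, 10}: each element appears exactly once.
So φ is injective and surjective, hence bijective.
The image of φ is {1, 2, 3, 4, 5, 6, 7, 8, 9, 10}, which has 10 elements.

10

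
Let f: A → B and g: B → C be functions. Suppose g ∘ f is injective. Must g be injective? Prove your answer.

not injective

No. Take A = {1}, B = {1, 2}, C = {1, 2}, f(a) = a for each a ∈ A, and g(b) = 1 if b ∈ {1, 2} else g(b) = b.
Then g ∘ f = f is injective (A ⊂ B and f is the inclusion), but g(1) = g(2) = 1 with 1 ≠ 2, so g is not injective.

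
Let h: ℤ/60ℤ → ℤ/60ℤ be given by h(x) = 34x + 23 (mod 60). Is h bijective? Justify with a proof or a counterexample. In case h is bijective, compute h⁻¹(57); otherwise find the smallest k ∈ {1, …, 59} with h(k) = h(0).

30

We have gcd(34, 60) = 2 > 1. Taking x_1 = 0 and x_2 = 30: h(0) = 23 and h(30) = 34·30 + 23 = 1043 ≡ 23 (mod 60).
So h(0) = h(30) while 0 ≠ 30, so h is not injective, hence not bijective.
Since h is not bijective, we find the least positive k with h(k) = h(0): this means 34k ≡ 0 (mod 60), i.e. 60 ∣ 34k. Since gcd(34, 60) = 2, dividing through by 2 this holds exactly when 30 ∣ 17k, and as gcd(17, 30) = 1, exactly when 30 ∣ k.
The smallest positive such k is 30.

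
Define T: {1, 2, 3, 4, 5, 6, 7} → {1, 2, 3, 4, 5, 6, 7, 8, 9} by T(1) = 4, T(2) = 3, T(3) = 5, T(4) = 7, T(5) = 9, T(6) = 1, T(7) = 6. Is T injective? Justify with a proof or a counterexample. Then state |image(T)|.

The values T(1), …, T(7) are 4, 3, 5, 7, 9, 1, 6 — all distinct.
So T(a) = T(b) only when a = b, and T is injective.
The image of T is {1, 3, 4, 5, 6, 7, 9}, which has 7 elements.

7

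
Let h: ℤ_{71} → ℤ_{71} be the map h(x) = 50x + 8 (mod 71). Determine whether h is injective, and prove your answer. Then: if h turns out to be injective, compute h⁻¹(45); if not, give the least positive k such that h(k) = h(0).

5

By definition, h is injective if h(s) = h(t) implies s = t.
If h(s) = h(t), then 50s ≡ 50t (mod 71). Because gcd(50, 71) = 1, we may cancel 50 to get s ≡ t (mod 71).
Thus h is injective.
We now compute 50⁻¹ mod 71 explicitly. Euclid's algorithm: 71 = 1·50 + 21, 50 = 2·21 + 8, 21 = 2·8 + 5, 8 = 1·5 + 3, 5 = 1·3 + 2, 3 = 1·2 + 1; back-substituting gives 1 = 27·50 − 19·71, so 50⁻¹ ≡ 27 (mod 71).
Since h is injective, we find h⁻¹(45): we need 50x ≡ 45 − 8 ≡ 37 (mod 71). Using 50⁻¹ = 27: x ≡ 27·37 = 999 = 14·71 + 5, so x = 5.
Check: h(5) = 50·5 + 8 = 258 = 3·71 + 45 ≡ 45 (mod 71).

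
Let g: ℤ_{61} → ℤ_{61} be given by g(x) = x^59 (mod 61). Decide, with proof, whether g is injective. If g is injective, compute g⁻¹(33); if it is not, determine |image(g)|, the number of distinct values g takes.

Since 61 is prime, the nonzero elements of ℤ_{61} form a cyclic group of order 60.
As gcd(59, 60) = 1, raising to the 59th power is a bijection on this group: if a^59 ≡ b^59 then (ab^{−1})^59 = 1, and the only element of order dividing gcd(59, 60) = 1 is 1, so a = b.
With g(0) = 0 this makes g injective on all of ℤ_{61}, hence bijective (finite equal-size domain and codomain). In particular g is injective.
Since g is injective, we find the preimage of 33. The inverse of x ↦ x^59 on (ℤ_{61})^× is x ↦ x^59, because 59·59 = 3481 = 58·60 + 1 ≡ 1 (mod 60) and x^{60} = 1 for x ≠ 0 (Fermat). So g⁻¹(33) = 33^59 mod 61.
Repeated squaring mod 61: 33^1 ≡ 33, 33^2 ≡ 33² = 1089 ≡ 52, 33^4 ≡ 52² = 2704 ≡ 20, 33^8 ≡ 20² = 400 ≡ 34, 33^16 ≡ 34² = 1156 ≡ 58, 33^32 ≡ 58² = 3364 ≡ 9. Since 59 = 32 + 16 + 8 + 2 + 1, 33^59 ≡ 9·58·34·52·33: 9·58 = 522 ≡ 34, then 34·34 = 1156 ≡ 58, then 58·52 = 3016 ≡ 27, then 27·33 = 891 ≡ 37. So 33^59 ≡ 37 (mod 61).
Hence g⁻¹(33) = 37.

37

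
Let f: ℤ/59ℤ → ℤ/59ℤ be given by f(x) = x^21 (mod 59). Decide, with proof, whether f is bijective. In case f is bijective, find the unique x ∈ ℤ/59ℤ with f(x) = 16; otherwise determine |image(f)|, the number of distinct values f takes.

41

Since 59 is prime, the nonzero elements of ℤ/59ℤ form a cyclic group of order 58.
As gcd(21, 58) = 1, raising to the 21st power is a bijection on this group: if u^21 ≡ v^21 then (uv^{−1})^21 = 1, and the only element of order dividing gcd(21, 58) = 1 is 1, so u = v.
With f(0) = 0 this makes f injective on all of ℤ/59ℤ, hence bijective (finite equal-size domain and codomain). In particular f is bijective.
Since f is bijective, we find the preimage of 16. The inverse of x ↦ x^21 on (ℤ/59ℤ)^× is x ↦ x^47, because 21·47 = 987 = 17·58 + 1 ≡ 1 (mod 58) and x^{58} = 1 for x ≠ 0 (Fermat). So f⁻¹(16) = 16^47 mod 59.
Repeated squaring mod 59: 16^1 ≡ 16, 16^2 ≡ 16² = 256 ≡ 20, 16^4 ≡ 20² = 400 ≡ 46, 16^8 ≡ 46² = 2116 ≡ 51, 16^16 ≡ 51² = 2601 ≡ 5, 16^32 ≡ 5² = 25. Since 47 = 32 + 8 + 4 + 2 + 1, 16^47 ≡ 25·51·46·20·16: 25·51 = 1275 ≡ 36, then 36·46 = 1656 ≡ 4, then 4·20 = 80 ≡ 21, then 21·16 = 336 ≡ 41. So 16^47 ≡ 41 (mod 59).
Hence f⁻¹(16) = 41.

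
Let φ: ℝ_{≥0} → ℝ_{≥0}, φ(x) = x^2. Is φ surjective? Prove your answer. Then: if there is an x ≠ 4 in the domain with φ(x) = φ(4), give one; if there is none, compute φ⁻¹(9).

3

For any y ∈ ℝ_{≥0}, x = y^{1/2} ∈ ℝ_{≥0} gives φ(x) = y, so φ is surjective.
Since x ↦ x^2 is strictly increasing on ℝ_{≥0}, it is injective there, so no x ≠ 4 in the domain has φ(x) = φ(4). We therefore compute φ⁻¹(9) = 9^{1/2} = 3 (indeed 3^2 = 9).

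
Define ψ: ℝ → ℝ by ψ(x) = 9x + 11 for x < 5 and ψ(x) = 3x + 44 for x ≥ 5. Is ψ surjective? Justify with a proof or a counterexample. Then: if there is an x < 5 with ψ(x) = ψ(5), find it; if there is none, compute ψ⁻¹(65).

Both pieces are strictly increasing (slopes 9 and 3), so each is injective on its own interval.
The left piece maps (−∞, 5) onto (−∞, 56); the right piece maps [5, ∞) onto [59, ∞).
The union (−∞, 56) ∪ [59, ∞) omits the interval between 56 and 59; in particular 56 has no preimage. So ψ is not surjective.
Because the two images are disjoint, no x < 5 has ψ(x) = ψ(5), so we compute ψ⁻¹(65): 65 lies in [59, ∞), so solve 3x + 44 = 65: x = (65 − 44)/3 = 7.

7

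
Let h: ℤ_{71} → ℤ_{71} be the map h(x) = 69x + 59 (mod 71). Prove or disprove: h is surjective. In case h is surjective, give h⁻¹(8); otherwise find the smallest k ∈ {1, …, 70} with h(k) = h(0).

Since gcd(69, 71) = 1, 69 is invertible modulo 71. Euclid's algorithm: 71 = 1·69 + 2, 69 = 34·2 + 1; back-substituting gives 1 = 35·69 − 34·71, so 69⁻¹ ≡ 35 (mod 71).
Then y ↦ 35(y − 59) is a two-sided inverse to h, so every y ∈ ℤ_{71} has a preimage.
So h is surjective.
Since h is surjective, we compute h⁻¹(8): solve 69x + 59 ≡ 8 (mod 71), i.e. 69x ≡ 20 (mod 71).
Multiplying by 69⁻¹ = 35 gives x ≡ 35·20 = 700 = 9·71 + 61 ≡ 61 (mod 71).
Check: h(61) = 69·61 + 59 = 4268 = 60·71 + 8 ≡ 8 (mod 71).

61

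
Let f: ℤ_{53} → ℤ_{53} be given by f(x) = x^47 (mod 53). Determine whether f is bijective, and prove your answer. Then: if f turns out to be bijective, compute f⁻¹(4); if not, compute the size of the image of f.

Since 53 is prime, the nonzero elements of ℤ_{53} form a cyclic group of order 52.
As gcd(47, 52) = 1, raising to the 47th power is a bijection on this group: if x_1^47 ≡ x_2^47 then (x_1x_2^{−1})^47 = 1, and the only element of order dividing gcd(47, 52) = 1 is 1, so x_1 = x_2.
With f(0) = 0 this makes f injective on all of ℤ_{53}, hence bijective (finite equal-size domain and codomain). In particular f is bijective.
Since f is bijective, we find the preimage of 4. The inverse of x ↦ x^47 on (ℤ_{53})^× is x ↦ x^31, because 47·31 = 1457 = 28·52 + 1 ≡ 1 (mod 52) and x^{52} = 1 for x ≠ 0 (Fermat). So f⁻¹(4) = 4^31 mod 53.
Repeated squaring mod 53: 4^1 ≡ 4, 4^2 ≡ 4² = 16, 4^4 ≡ 16² = 256 ≡ 44, 4^8 ≡ 44² = 1936 ≡ 28, 4^16 ≡ 28² = 784 ≡ 42. Since 31 = 16 + 8 + 4 + 2 + 1, 4^31 ≡ 42·28·44·16·4: 42·28 = 1176 ≡ 10, then 10·44 = 440 ≡ 16, then 16·16 = 256 ≡ 44, then 44·4 = 176 ≡ 17. So 4^31 ≡ 17 (mod 53).
Hence f⁻¹(4) = 17.

17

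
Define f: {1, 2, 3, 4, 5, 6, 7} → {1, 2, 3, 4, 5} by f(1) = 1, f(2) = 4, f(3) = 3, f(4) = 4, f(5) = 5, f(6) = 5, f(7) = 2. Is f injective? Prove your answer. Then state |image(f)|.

f(2) = 4 = f(4) with 2 ≠ 4, so f is not injective.
The image of f is {1, 2, 3, 4, 5}, which has 5 elements.

5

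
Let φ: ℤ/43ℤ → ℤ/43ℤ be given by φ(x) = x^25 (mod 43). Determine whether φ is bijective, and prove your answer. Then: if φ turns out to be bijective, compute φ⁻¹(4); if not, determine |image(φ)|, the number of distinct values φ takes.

Since 43 is prime, the nonzero elements of ℤ/43ℤ form a cyclic group of order 42.
As gcd(25, 42) = 1, raising to the 25th power is a bijection on this group: if x_1^25 ≡ x_2^25 then (x_1x_2^{−1})^25 = 1, and the only element of order dividing gcd(25, 42) = 1 is 1, so x_1 = x_2.
With φ(0) = 0 this makes φ injective on all of ℤ/43ℤ, hence bijective (finite equal-size domain and codomain). In particular φ is bijective.
Since φ is bijective, we find the preimage of 4. The inverse of x ↦ x^25 on (ℤ/43ℤ)^× is x ↦ x^37, because 25·37 = 925 = 22·42 + 1 ≡ 1 (mod 42) and x^{42} = 1 for x ≠ 0 (Fermat). So φ⁻¹(4) = 4^37 mod 43.
Repeated squaring mod 43: 4^1 ≡ 4, 4^2 ≡ 4² = 16, 4^4 ≡ 16² = 256 ≡ 41, 4^8 ≡ 41² = 1681 ≡ 4, 4^16 ≡ 4² = 16, 4^32 ≡ 16² = 256 ≡ 41. Since 37 = 32 + 4 + 1, 4^37 ≡ 41·41·4: 41·41 = 1681 ≡ 4, then 4·4 = 16. So 4^37 ≡ 16 (mod 43).
Hence φ⁻¹(4) = 16.

16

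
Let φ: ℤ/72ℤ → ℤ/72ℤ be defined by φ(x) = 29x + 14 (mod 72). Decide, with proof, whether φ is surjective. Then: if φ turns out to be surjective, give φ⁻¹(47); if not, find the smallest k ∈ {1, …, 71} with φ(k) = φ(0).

21

Since gcd(29, 72) = 1, 29 is invertible modulo 72. Euclid's algorithm: 72 = 2·29 + 14, 29 = 2·14 + 1; back-substituting gives 1 = 5·29 − 2·72, so 29⁻¹ ≡ 5 (mod 72).
Then y ↦ 5(y − 14) is a two-sided inverse to φ, so every y ∈ ℤ/72ℤ has a preimage.
Thus φ is surjective.
Since φ is surjective, we compute φ⁻¹(47): solve 29x + 14 ≡ 47 (mod 72), i.e. 29x ≡ 33 (mod 72).
Multiplying by 29⁻¹ = 5 gives x ≡ 5·33 = 165 = 2·72 + 21 ≡ 21 (mod 72).
Check: φ(21) = 29·21 + 14 = 623 = 8·72 + 47 ≡ 47 (mod 72).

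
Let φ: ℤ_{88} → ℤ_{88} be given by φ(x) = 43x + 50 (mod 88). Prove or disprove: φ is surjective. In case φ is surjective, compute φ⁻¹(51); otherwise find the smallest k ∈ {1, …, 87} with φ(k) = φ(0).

Since gcd(43, 88) = 1, 43 is invertible modulo 88. Euclid's algorithm: 88 = 2·43 + 2, 43 = 21·2 + 1; back-substituting gives 1 = 43·43 − 21·88, so 43⁻¹ ≡ 43 (mod 88).
For any y ∈ ℤ_{88}, x = 43(y − 50) mod 88 satisfies φ(x) = 43·43(y − 50) + 50 ≡ y (since 43·43 ≡ 1 mod 88). So every y has a preimage.
Hence φ is surjective.
Since φ is surjective, we compute φ⁻¹(51): solve 43x + 50 ≡ 51 (mod 88), i.e. 43x ≡ 1 (mod 88).
Multiplying by 43⁻¹ = 43 gives x ≡ 43·1 = 43 ≡ 43 (mod 88).
Check: φ(43) = 43·43 + 50 = 1899 = 21·88 + 51 ≡ 51 (mod 88).

43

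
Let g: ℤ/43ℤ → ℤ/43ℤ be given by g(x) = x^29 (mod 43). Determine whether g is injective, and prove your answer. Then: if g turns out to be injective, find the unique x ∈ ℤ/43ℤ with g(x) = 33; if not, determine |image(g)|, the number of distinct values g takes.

26

Since 43 is prime, the nonzero elements of ℤ/43ℤ form a cyclic group of order 42.
As gcd(29, 42) = 1, raising to the 29th power is a bijection on this group: if u^29 ≡ v^29 then (uv^{−1})^29 = 1, and the only element of order dividing gcd(29, 42) = 1 is 1, so u = v.
With g(0) = 0 this makes g injective on all of ℤ/43ℤ, hence bijective (finite equal-size domain and codomain). In particular g is injective.
Since g is injective, we find the preimage of 33. The inverse of x ↦ x^29 on (ℤ/43ℤ)^× is x ↦ x^29, because 29·29 = 841 = 20·42 + 1 ≡ 1 (mod 42) and x^{42} = 1 for x ≠ 0 (Fermat). So g⁻¹(33) = 33^29 mod 43.
Repeated squaring mod 43: 33^1 ≡ 33, 33^2 ≡ 33² = 1089 ≡ 14, 33^4 ≡ 14² = 196 ≡ 24, 33^8 ≡ 24² = 576 ≡ 17, 33^16 ≡ 17² = 289 ≡ 31. Since 29 = 16 + 8 + 4 + 1, 33^29 ≡ 31·17·24·33: 31·17 = 527 ≡ 11, then 11·24 = 264 ≡ 6, then 6·33 = 198 ≡ 26. So 33^29 ≡ 26 (mod 43).
Hence g⁻¹(33) = 26.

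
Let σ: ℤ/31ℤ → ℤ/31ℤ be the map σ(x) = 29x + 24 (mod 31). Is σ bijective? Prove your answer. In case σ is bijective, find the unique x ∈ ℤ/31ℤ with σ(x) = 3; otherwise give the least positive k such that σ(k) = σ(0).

26

If σ(x_1) = σ(x_2), then 29x_1 ≡ 29x_2 (mod 31). Because gcd(29, 31) = 1, we may cancel 29 to get x_1 ≡ x_2 (mod 31).
We now compute 29⁻¹ mod 31 explicitly. Euclid's algorithm: 31 = 1·29 + 2, 29 = 14·2 + 1; back-substituting gives 1 = 15·29 − 14·31, so 29⁻¹ ≡ 15 (mod 31).
Then y ↦ 15(y − 24) is a two-sided inverse to σ, so every y ∈ ℤ/31ℤ has a preimage.
Hence σ is bijective.
Since σ is bijective, we compute σ⁻¹(3): solve 29x + 24 ≡ 3 (mod 31), i.e. 29x ≡ 10 (mod 31).
Multiplying by 29⁻¹ = 15 gives x ≡ 15·10 = 150 = 4·31 + 26 ≡ 26 (mod 31).
Check: σ(26) = 29·26 + 24 = 778 = 25·31 + 3 ≡ 3 (mod 31).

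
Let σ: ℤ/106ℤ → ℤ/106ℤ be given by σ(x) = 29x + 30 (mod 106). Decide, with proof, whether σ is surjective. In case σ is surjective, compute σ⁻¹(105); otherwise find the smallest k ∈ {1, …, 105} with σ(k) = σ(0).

Since gcd(29, 106) = 1, 29 is invertible modulo 106. Euclid's algorithm: 106 = 3·29 + 19, 29 = 1·19 + 10, 19 = 1·10 + 9, 10 = 1·9 + 1; back-substituting gives 1 = 11·29 − 3·106, so 29⁻¹ ≡ 11 (mod 106).
For any y ∈ ℤ/106ℤ, x = 11(y − 30) mod 106 satisfies σ(x) = 29·11(y − 30) + 30 ≡ y (since 29·11 ≡ 1 mod 106). So every y has a preimage.
Therefore σ is surjective.
Since σ is surjective, we find σ⁻¹(105): we need 29x ≡ 105 − 30 ≡ 75 (mod 106). Using 29⁻¹ = 11: x ≡ 11·75 = 825 = 7·106 + 83, so x = 83.
Check: σ(83) = 29·83 + 30 = 2437 = 22·106 + 105 ≡ 105 (mod 106).

83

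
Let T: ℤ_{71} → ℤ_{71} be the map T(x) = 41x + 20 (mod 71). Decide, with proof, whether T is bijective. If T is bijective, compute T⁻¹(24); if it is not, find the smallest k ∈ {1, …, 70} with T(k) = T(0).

33

Recall that T is injective when T(u) = T(v) forces u = v.
If T(u) = T(v), then 41u ≡ 41v (mod 71). Because gcd(41, 71) = 1, we may cancel 41 to get u ≡ v (mod 71).
We now compute 41⁻¹ mod 71 explicitly. Euclid's algorithm: 71 = 1·41 + 30, 41 = 1·30 + 11, 30 = 2·11 + 8, 11 = 1·8 + 3, 8 = 2·3 + 2, 3 = 1·2 + 1; back-substituting gives 1 = 26·41 − 15·71, so 41⁻¹ ≡ 26 (mod 71).
Then y ↦ 26(y − 20) is a two-sided inverse to T, so every y ∈ ℤ_{71} has a preimage.
Hence T is bijective.
Since T is bijective, we find T⁻¹(24): we need 41x ≡ 24 − 20 ≡ 4 (mod 71). Using 41⁻¹ = 26: x ≡ 26·4 = 104 = 1·71 + 33, so x = 33.
Check: T(33) = 41·33 + 20 = 1373 = 19·71 + 24 ≡ 24 (mod 71).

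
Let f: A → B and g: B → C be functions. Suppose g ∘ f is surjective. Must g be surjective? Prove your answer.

Let c ∈ C. Since g ∘ f is surjective, some a ∈ A has g(f(a)) = c. Then b = f(a) ∈ B satisfies g(b) = c. So g is surjective.

surjective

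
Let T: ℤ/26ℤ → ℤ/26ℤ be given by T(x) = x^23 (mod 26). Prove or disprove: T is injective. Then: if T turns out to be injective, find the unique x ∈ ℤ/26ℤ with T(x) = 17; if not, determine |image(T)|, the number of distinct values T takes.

Computing x^23 mod 26 for each x (by repeated squaring, reducing mod 26 at every step), the values T(0), T(1), …, T(25) are: 0, 1, 20, 9, 10, 21, 24, 15, 18, 3, 4, 19, 12, 13, 14, 7, 22, 23, 8, 11, 2, 5, 16, 17, 6, 25.
Every element of ℤ/26ℤ appears exactly once in this list, so T is a bijection, and in particular injective.
Since T is injective, we read off the preimage of 17 from the same table: T(23) = 17, so T⁻¹(17) = 23.

23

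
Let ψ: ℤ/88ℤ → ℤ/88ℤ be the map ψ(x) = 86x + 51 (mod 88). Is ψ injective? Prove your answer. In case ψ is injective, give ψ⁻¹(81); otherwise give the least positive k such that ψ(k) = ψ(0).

By definition, injectivity means: for all a, b in the domain, ψ(a) = ψ(b) implies a = b.
We have gcd(86, 88) = 2 > 1. Taking a = 0 and b = 44: ψ(0) = 51 and ψ(44) = 86·44 + 51 = 3835 ≡ 51 (mod 88).
So ψ(0) = ψ(44) while 0 ≠ 44, therefore ψ is not injective.
Since ψ is not injective, we find the least positive k with ψ(k) = ψ(0): this means 86k ≡ 0 (mod 88), i.e. 88 ∣ 86k. Since gcd(86, 88) = 2, dividing through by 2 this holds exactly when 44 ∣ 43k, and as gcd(43, 44) = 1, exactly when 44 ∣ k.
The smallest positive such k is 44.

44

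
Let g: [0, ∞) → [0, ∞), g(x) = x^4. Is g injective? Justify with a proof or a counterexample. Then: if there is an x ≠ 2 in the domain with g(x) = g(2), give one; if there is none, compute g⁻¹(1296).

6

On [0, ∞), x ↦ x^4 is strictly increasing, so g(s) = g(t) forces s = t. Thus g is injective.
Since x ↦ x^4 is strictly increasing on [0, ∞), it is injective there, so no x ≠ 2 in the domain has g(x) = g(2). We therefore compute g⁻¹(1296) = 1296^{1/4} = 6 (indeed 6^4 = 1296).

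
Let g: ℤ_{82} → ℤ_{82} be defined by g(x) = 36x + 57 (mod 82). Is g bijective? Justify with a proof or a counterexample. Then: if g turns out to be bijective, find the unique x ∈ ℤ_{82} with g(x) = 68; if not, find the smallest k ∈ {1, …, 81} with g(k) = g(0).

41

We have gcd(36, 82) = 2 > 1. Taking s = 0 and t = 41: g(0) = 57 and g(41) = 36·41 + 57 = 1533 ≡ 57 (mod 82).
So g(0) = g(41) while 0 ≠ 41, thus g is not injective, hence not bijective.
Since g is not bijective, we find the least positive k with g(k) = g(0): this means 36k ≡ 0 (mod 82), i.e. 82 ∣ 36k. Since gcd(36, 82) = 2, dividing through by 2 this holds exactly when 41 ∣ 18k, and as gcd(18, 41) = 1, exactly when 41 ∣ k.
The smallest positive such k is 41.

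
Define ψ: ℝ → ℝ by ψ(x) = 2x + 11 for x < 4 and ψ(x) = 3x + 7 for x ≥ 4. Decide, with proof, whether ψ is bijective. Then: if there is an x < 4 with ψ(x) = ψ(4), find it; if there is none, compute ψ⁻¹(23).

Both pieces are strictly increasing (slopes 2 and 3), so each is injective on its own interval.
The left piece maps (−∞, 4) onto (−∞, 19); the right piece maps [4, ∞) onto [19, ∞).
Since 19 = 19, the images partition ℝ: ψ is injective and surjective, hence bijective.
Because the two images are disjoint, no x < 4 has ψ(x) = ψ(4), so we compute ψ⁻¹(23): 23 lies in [19, ∞), so solve 3x + 7 = 23: x = (23 − 7)/3 = 16/3.

16/3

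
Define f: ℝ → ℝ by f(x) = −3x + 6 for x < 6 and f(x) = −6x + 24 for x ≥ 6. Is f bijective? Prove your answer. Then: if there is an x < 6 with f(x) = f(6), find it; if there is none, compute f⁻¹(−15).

Both pieces are strictly decreasing (slopes −3 and −6), so each is injective on its own interval.
The left piece maps (−∞, 6) onto (−12, ∞); the right piece maps [6, ∞) onto (−∞, −12].
Since −12 = −12, the images partition ℝ: f is injective and surjective, hence bijective.
Because the two images are disjoint, no x < 6 has f(x) = f(6), so we compute f⁻¹(−15): −15 lies in (−∞, −12], so solve −6x + 24 = −15: x = (−15 − 24)/(−6) = 13/2.

13/2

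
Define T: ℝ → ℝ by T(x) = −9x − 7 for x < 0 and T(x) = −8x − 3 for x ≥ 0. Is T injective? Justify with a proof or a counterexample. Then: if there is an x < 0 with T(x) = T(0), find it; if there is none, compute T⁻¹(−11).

Both pieces are strictly decreasing (slopes −9 and −8), so each is injective on its own interval.
The left piece maps (−∞, 0) onto (−7, ∞); the right piece maps [0, ∞) onto (−∞, −3].
These images overlap. In particular T(0) = −3 (right piece), and solving −9x − 7 = −3 on the left piece gives x = −4/9 < 0.
So T(−4/9) = T(0) with −4/9 ≠ 0, and T is not injective. This x = −4/9 is the requested value below 0.

-4/9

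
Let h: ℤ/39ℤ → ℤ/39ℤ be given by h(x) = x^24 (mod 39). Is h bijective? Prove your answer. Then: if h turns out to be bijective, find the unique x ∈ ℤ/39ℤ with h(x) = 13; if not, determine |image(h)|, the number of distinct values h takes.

4

h(1) = 1^24 = 1.
h(2): Repeated squaring mod 39: 2^1 ≡ 2, 2^2 ≡ 2² = 4, 2^4 ≡ 4² = 16, 2^8 ≡ 16² = 256 ≡ 22, 2^16 ≡ 22² = 484 ≡ 16. Since 24 = 16 + 8, 2^24 ≡ 16·22: 16·22 = 352 ≡ 1. So 2^24 ≡ 1 (mod 39).
So h(1) = h(2) = 1 while 1 ≠ 2, thus h is not injective, hence not bijective.
Since h is not bijective, we determine |image(h)|. Computing x^24 mod 39 for each x (by repeated squaring, reducing mod 39 at every step), the values h(0), h(1), …, h(38) are: 0, 1, 1, 27, 1, 1, 27, 1, 1, 27, 1, 1, 27, 13, 1, 27, 1, 1, 27, 1, 1, 27, 1, 1, 27, 1, 13, 27, 1, 1, 27, 1, 1, 27, 1, 1, 27, 1, 1.
The distinct values are {0, 1, 13, 27}; there are 4 of them.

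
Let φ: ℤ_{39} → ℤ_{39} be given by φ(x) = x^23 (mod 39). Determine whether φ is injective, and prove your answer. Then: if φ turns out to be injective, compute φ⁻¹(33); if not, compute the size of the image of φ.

Computing x^23 mod 39 for each x (by repeated squaring, reducing mod 39 at every step), the values φ(0), φ(1), …, φ(38) are: 0, 1, 20, 9, 10, 8, 24, 28, 5, 3, 4, 32, 12, 13, 14, 33, 22, 23, 21, 37, 2, 18, 16, 17, 6, 25, 26, 27, 7, 35, 36, 34, 11, 15, 31, 29, 30, 19, 38.
Every element of ℤ_{39} appears exactly once in this list, so φ is a bijection, and in particular injective.
Since φ is injective, we read off the preimage of 33 from the same table: φ(15) = 33, so φ⁻¹(33) = 15.

15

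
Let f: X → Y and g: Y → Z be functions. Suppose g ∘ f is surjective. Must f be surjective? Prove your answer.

not surjective

No. Take X = {0, 1}, Y = {0, 1, 2, 3}, Z = {0}, f(a) = 0 for every a ∈ X, and g(b) = 0 for every b ∈ Y.
Then g ∘ f is surjective onto {0}, but 3 ∈ Y has no preimage under f, so f is not surjective.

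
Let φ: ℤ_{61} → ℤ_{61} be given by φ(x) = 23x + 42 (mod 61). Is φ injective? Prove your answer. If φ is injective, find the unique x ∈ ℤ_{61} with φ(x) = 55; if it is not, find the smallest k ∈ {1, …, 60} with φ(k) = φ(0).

Suppose φ(s) = φ(t) in ℤ_{61}. Then 23s + 42 ≡ 23t + 42 (mod 61), hence 23(s − t) ≡ 0 (mod 61).
Since gcd(23, 61) = 1, 23 is invertible modulo 61, hence s − t ≡ 0 (mod 61), i.e. s = t.
Hence φ is injective.
We now compute 23⁻¹ mod 61 explicitly. Euclid's algorithm: 61 = 2·23 + 15, 23 = 1·15 + 8, 15 = 1·8 + 7, 8 = 1·7 + 1; back-substituting gives 1 = 8·23 − 3·61, so 23⁻¹ ≡ 8 (mod 61).
Since φ is injective, we compute φ⁻¹(55): solve 23x + 42 ≡ 55 (mod 61), i.e. 23x ≡ 13 (mod 61).
Multiplying by 23⁻¹ = 8 gives x ≡ 8·13 = 104 = 1·61 + 43 ≡ 43 (mod 61).
Check: φ(43) = 23·43 + 42 = 1031 = 16·61 + 55 ≡ 55 (mod 61).

43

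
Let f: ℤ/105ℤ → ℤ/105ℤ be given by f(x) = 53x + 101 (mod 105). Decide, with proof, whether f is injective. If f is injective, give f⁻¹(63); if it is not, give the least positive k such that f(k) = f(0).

29

Recall that f is injective when f(s) = f(t) forces s = t.
If f(s) = f(t), then 53s ≡ 53t (mod 105). Because gcd(53, 105) = 1, we may cancel 53 to get s ≡ t (mod 105).
Thus f is injective.
We now compute 53⁻¹ mod 105 explicitly. Euclid's algorithm: 105 = 1·53 + 52, 53 = 1·52 + 1; back-substituting gives 1 = 2·53 − 1·105, so 53⁻¹ ≡ 2 (mod 105).
Since f is injective, we compute f⁻¹(63): solve 53x + 101 ≡ 63 (mod 105), i.e. 53x ≡ 67 (mod 105).
Multiplying by 53⁻¹ = 2 gives x ≡ 2·67 = 134 = 1·105 + 29 ≡ 29 (mod 105).
Check: f(29) = 53·29 + 101 = 1638 = 15·105 + 63 ≡ 63 (mod 105).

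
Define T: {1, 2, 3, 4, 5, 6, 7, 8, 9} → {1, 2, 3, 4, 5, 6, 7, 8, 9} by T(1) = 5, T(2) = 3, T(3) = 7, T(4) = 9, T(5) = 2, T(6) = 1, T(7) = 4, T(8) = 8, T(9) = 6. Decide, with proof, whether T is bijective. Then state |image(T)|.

9

The values 5, 3, 7, 9, 2, 1, 4, 8, 6 are a permutation of {1, 2, 3, 4, 5, 6, 7, 8, 9}: each element appears exactly once.
So T is injective and surjective, hence bijective.
The image of T is {1, 2, 3, 4, 5, 6, 7, 8, 9}, which has 9 elements.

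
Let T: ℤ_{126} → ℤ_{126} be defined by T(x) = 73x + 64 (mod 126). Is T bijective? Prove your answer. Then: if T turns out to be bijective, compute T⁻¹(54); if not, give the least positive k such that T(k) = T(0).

62

Suppose T(a) = T(b) in ℤ_{126}. Then 73a + 64 ≡ 73b + 64 (mod 126), thus 73(a − b) ≡ 0 (mod 126).
Since gcd(73, 126) = 1, 73 is invertible modulo 126, so a − b ≡ 0 (mod 126), i.e. a = b.
We now compute 73⁻¹ mod 126 explicitly. Euclid's algorithm: 126 = 1·73 + 53, 73 = 1·53 + 20, 53 = 2·20 + 13, 20 = 1·13 + 7, 13 = 1·7 + 6, 7 = 1·6 + 1; back-substituting gives 1 = 19·73 − 11·126, so 73⁻¹ ≡ 19 (mod 126).
For any y ∈ ℤ_{126}, x = 19(y − 64) mod 126 satisfies T(x) = 73·19(y − 64) + 64 ≡ y (since 73·19 ≡ 1 mod 126). So every y has a preimage.
Therefore T is bijective.
Since T is bijective, we compute T⁻¹(54): solve 73x + 64 ≡ 54 (mod 126), i.e. 73x ≡ 116 (mod 126).
Multiplying by 73⁻¹ = 19 gives x ≡ 19·116 = 2204 = 17·126 + 62 ≡ 62 (mod 126).
Check: T(62) = 73·62 + 64 = 4590 = 36·126 + 54 ≡ 54 (mod 126).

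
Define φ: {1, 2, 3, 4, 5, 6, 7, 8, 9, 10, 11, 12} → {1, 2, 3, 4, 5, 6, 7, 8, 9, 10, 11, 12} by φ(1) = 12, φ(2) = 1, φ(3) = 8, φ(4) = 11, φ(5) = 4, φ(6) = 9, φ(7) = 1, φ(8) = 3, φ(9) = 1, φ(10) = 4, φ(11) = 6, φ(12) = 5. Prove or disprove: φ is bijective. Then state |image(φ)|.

9

φ(2) = 1 = φ(7) with 2 ≠ 7, so φ is not injective, hence not bijective.
The image of φ is {1, 3, 4, 5, 6, 8, 9, 11, 12}, which has 9 elements.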